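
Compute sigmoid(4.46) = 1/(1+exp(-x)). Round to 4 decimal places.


sigma(4.46) = 1/(1+e^(-4.46)) = 1/(1+0.011562) = 1/1.011562 = 0.9886.

0.9886


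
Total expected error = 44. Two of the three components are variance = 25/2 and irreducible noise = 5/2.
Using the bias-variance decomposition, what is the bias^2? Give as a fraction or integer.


Total error = bias^2 + variance + irreducible noise. So bias^2 = 44 - 25/2 - 5/2 = 29.

29


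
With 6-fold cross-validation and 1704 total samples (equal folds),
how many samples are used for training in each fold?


Each validation fold has 1704/6 = 284 samples. Training set = 1704 - 284 = 1420.

1420


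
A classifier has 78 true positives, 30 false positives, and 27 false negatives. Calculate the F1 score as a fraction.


Precision = 78/108 = 13/18. Recall = 78/105 = 26/35. F1 = 2*P*R/(P+R) = 52/71.

52/71


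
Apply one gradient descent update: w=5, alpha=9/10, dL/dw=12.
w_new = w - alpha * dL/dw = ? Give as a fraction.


w_new = 5 - 9/10 * 12 = 5 - 54/5 = -29/5.

-29/5


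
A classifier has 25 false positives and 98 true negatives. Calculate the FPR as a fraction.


FPR = FP / (FP + TN) = 25 / 123 = 25/123.

25/123


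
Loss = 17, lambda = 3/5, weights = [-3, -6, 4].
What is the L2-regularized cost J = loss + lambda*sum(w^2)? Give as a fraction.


L2 sq norm = sum(w^2) = 61. J = 17 + 3/5 * 61 = 268/5.

268/5


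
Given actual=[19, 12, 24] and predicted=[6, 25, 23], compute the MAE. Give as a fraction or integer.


MAE = (1/3) * (|19-6|=13 + |12-25|=13 + |24-23|=1). Sum = 27. MAE = 9.

9


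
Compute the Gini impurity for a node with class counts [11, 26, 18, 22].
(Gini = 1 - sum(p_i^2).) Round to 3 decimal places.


Total = 77. Proportions: 11/77, 26/77, 18/77, 22/77. sum(p_i^2) = 0.2707. Gini = 1 - 0.2707 = 0.7293, which rounds to 0.729.

0.729


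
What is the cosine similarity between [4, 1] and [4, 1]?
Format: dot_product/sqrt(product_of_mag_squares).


dot = 17. |a|^2 = 17, |b|^2 = 17. cos = 17/sqrt(289).

17/sqrt(289)


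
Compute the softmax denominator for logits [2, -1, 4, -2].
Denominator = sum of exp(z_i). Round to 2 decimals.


Denom = e^2=7.3891 + e^-1=0.3679 + e^4=54.5982 + e^-2=0.1353. Sum = 62.4905, which rounds to 62.49.

62.49


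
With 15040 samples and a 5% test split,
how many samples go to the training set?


Test set = 15040 * 5% = 752. Training set = 15040 - 752 = 14288.

14288


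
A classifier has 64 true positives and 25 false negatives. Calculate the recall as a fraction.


Recall = TP / (TP + FN) = 64 / 89 = 64/89.

64/89


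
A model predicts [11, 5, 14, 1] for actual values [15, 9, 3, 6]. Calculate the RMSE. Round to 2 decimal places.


MSE = 44.5000. RMSE = sqrt(44.5000) = 6.67.

6.67


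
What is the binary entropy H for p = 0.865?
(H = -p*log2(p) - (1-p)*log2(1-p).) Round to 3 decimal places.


H = -0.865*log2(0.865) - 0.135*log2(0.135) = 0.571.

0.571


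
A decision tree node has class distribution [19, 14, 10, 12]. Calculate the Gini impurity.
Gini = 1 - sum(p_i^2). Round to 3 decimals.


Total = 55. Proportions: 19/55, 14/55, 10/55, 12/55. sum(p_i^2) = 0.2648. Gini = 1 - 0.2648 = 0.7352, which rounds to 0.735.

0.735


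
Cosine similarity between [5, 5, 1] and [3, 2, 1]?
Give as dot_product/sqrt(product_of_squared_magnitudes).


dot = 26. |a|^2 = 51, |b|^2 = 14. cos = 26/sqrt(714).

26/sqrt(714)


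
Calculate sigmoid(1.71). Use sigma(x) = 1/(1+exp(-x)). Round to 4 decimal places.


sigma(1.71) = 1/(1+e^(-1.71)) = 1/(1+0.180866) = 1/1.180866 = 0.8468.

0.8468


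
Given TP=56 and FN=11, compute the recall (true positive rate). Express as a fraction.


Recall = TP / (TP + FN) = 56 / 67 = 56/67.

56/67


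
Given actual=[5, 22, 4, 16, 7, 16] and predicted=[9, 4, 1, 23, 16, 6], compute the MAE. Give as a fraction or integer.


MAE = (1/6) * (|5-9|=4 + |22-4|=18 + |4-1|=3 + |16-23|=7 + |7-16|=9 + |16-6|=10). Sum = 51. MAE = 17/2.

17/2


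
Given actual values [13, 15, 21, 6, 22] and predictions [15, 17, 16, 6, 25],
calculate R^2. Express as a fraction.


Mean(y) = 77/5. SS_res = 42. SS_tot = 846/5. R^2 = 1 - 42/(846/5) = 106/141.

106/141


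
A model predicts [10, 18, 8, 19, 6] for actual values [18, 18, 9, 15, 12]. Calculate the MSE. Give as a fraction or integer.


MSE = (1/5) * ((18-10)^2=64 + (18-18)^2=0 + (9-8)^2=1 + (15-19)^2=16 + (12-6)^2=36). Sum = 117. MSE = 117/5.

117/5


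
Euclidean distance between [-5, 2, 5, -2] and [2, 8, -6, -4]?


d = sqrt(sum of squared differences). (-5-2)^2=49, (2-8)^2=36, (5--6)^2=121, (-2--4)^2=4. Sum = 210.

sqrt(210)


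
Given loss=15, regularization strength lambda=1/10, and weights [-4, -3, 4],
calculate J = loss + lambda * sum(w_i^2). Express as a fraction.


L2 sq norm = sum(w^2) = 41. J = 15 + 1/10 * 41 = 191/10.

191/10


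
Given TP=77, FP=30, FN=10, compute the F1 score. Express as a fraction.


Precision = 77/107 = 77/107. Recall = 77/87 = 77/87. F1 = 2*P*R/(P+R) = 77/97.

77/97


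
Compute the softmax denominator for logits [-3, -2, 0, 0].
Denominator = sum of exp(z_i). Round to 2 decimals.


Denom = e^-3=0.0498 + e^-2=0.1353 + e^0=1.0000 + e^0=1.0000. Sum = 2.1851, which rounds to 2.19.

2.19


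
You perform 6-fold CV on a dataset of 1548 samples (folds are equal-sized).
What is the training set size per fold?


Each validation fold has 1548/6 = 258 samples. Training set = 1548 - 258 = 1290.

1290


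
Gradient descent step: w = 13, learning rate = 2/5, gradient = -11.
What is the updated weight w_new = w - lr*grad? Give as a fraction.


w_new = 13 - 2/5 * -11 = 13 - -22/5 = 87/5.

87/5


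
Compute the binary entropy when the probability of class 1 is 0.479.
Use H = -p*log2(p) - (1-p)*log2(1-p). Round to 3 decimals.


H = -0.479*log2(0.479) - 0.521*log2(0.521) = 0.999.

0.999


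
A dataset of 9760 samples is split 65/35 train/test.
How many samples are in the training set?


Test set = 9760 * 35% = 3416. Training set = 9760 - 3416 = 6344.

6344


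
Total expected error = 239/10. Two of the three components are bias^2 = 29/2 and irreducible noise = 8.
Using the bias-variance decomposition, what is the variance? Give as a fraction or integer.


Total error = bias^2 + variance + irreducible noise. So variance = 239/10 - 29/2 - 8 = 7/5.

7/5


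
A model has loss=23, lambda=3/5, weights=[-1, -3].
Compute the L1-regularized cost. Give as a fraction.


L1 norm = sum(|w|) = 4. J = 23 + 3/5 * 4 = 127/5.

127/5


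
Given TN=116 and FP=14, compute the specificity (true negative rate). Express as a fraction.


Specificity = TN / (TN + FP) = 116 / 130 = 58/65.

58/65


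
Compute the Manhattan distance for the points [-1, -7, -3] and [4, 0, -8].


d = sum of absolute differences: |-1-4|=5 + |-7-0|=7 + |-3--8|=5 = 17.

17


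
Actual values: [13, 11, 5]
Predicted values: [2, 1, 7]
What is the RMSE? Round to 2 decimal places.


MSE = 75.0000. RMSE = sqrt(75.0000) = 8.66.

8.66


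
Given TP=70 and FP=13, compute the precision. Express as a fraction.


Precision = TP / (TP + FP) = 70 / 83 = 70/83.

70/83


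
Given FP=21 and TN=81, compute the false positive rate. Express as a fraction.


FPR = FP / (FP + TN) = 21 / 102 = 7/34.

7/34


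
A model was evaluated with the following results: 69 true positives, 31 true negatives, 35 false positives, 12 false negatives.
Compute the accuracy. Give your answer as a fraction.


Accuracy = (TP + TN) / (TP + TN + FP + FN) = (69 + 31) / 147 = 100/147.

100/147


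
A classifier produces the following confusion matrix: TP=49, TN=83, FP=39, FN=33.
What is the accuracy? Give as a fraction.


Accuracy = (TP + TN) / (TP + TN + FP + FN) = (49 + 83) / 204 = 11/17.

11/17


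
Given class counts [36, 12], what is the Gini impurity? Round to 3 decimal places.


Total = 48. Proportions: 36/48, 12/48. sum(p_i^2) = 0.6250. Gini = 1 - 0.6250 = 0.3750, which rounds to 0.375.

0.375


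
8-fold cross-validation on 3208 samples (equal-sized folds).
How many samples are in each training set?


Each validation fold has 3208/8 = 401 samples. Training set = 3208 - 401 = 2807.

2807


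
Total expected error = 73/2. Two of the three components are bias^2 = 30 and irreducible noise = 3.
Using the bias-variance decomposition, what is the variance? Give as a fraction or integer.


Total error = bias^2 + variance + irreducible noise. So variance = 73/2 - 30 - 3 = 7/2.

7/2


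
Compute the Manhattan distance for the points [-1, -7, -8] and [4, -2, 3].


d = sum of absolute differences: |-1-4|=5 + |-7--2|=5 + |-8-3|=11 = 21.

21


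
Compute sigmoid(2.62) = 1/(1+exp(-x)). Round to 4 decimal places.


sigma(2.62) = 1/(1+e^(-2.62)) = 1/(1+0.072803) = 1/1.072803 = 0.9321.

0.9321


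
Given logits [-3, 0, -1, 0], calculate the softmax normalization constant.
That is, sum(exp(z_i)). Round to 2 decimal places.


Denom = e^-3=0.0498 + e^0=1.0000 + e^-1=0.3679 + e^0=1.0000. Sum = 2.4177, which rounds to 2.42.

2.42


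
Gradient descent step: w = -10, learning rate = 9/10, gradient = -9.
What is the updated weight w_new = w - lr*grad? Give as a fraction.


w_new = -10 - 9/10 * -9 = -10 - -81/10 = -19/10.

-19/10


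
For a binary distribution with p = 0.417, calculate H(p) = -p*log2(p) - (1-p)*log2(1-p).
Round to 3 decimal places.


H = -0.417*log2(0.417) - 0.583*log2(0.583) = 0.980.

0.980


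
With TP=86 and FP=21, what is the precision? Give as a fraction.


Precision = TP / (TP + FP) = 86 / 107 = 86/107.

86/107


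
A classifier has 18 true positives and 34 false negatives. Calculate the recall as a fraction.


Recall = TP / (TP + FN) = 18 / 52 = 9/26.

9/26


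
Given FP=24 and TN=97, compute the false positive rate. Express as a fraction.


FPR = FP / (FP + TN) = 24 / 121 = 24/121.

24/121


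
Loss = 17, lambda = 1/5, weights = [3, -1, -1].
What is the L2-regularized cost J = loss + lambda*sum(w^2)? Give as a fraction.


L2 sq norm = sum(w^2) = 11. J = 17 + 1/5 * 11 = 96/5.

96/5


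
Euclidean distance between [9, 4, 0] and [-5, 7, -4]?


d = sqrt(sum of squared differences). (9--5)^2=196, (4-7)^2=9, (0--4)^2=16. Sum = 221.

sqrt(221)


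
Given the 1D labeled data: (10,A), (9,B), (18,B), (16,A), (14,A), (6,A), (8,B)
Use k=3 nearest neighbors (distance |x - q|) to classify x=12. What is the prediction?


Distances: |10-12|=2, |9-12|=3, |18-12|=6, |16-12|=4, |14-12|=2, |6-12|=6, |8-12|=4. 3 nearest: (10,A), (14,A), (9,B). Counts: {'A': 2, 'B': 1}. Majority class: A.

A


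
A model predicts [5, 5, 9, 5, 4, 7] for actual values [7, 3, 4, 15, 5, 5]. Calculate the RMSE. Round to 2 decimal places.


MSE = 23.0000. RMSE = sqrt(23.0000) = 4.80.

4.80


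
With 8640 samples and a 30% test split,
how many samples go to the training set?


Test set = 8640 * 30% = 2592. Training set = 8640 - 2592 = 6048.

6048


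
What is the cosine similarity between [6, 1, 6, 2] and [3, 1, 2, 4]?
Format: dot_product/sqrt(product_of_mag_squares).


dot = 39. |a|^2 = 77, |b|^2 = 30. cos = 39/sqrt(2310).

39/sqrt(2310)


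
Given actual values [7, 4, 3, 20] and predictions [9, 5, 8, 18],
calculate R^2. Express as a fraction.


Mean(y) = 17/2. SS_res = 34. SS_tot = 185. R^2 = 1 - 34/(185) = 151/185.

151/185


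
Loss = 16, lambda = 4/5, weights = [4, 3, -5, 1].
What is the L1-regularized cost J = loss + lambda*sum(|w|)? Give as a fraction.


L1 norm = sum(|w|) = 13. J = 16 + 4/5 * 13 = 132/5.

132/5


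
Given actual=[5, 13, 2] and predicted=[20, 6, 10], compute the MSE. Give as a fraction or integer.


MSE = (1/3) * ((5-20)^2=225 + (13-6)^2=49 + (2-10)^2=64). Sum = 338. MSE = 338/3.

338/3


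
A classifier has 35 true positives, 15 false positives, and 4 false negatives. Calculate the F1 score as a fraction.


Precision = 35/50 = 7/10. Recall = 35/39 = 35/39. F1 = 2*P*R/(P+R) = 70/89.

70/89


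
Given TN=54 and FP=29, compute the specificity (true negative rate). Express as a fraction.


Specificity = TN / (TN + FP) = 54 / 83 = 54/83.

54/83


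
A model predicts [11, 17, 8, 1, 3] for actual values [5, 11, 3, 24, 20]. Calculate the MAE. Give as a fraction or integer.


MAE = (1/5) * (|5-11|=6 + |11-17|=6 + |3-8|=5 + |24-1|=23 + |20-3|=17). Sum = 57. MAE = 57/5.

57/5


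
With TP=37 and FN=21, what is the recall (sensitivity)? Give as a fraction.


Recall = TP / (TP + FN) = 37 / 58 = 37/58.

37/58


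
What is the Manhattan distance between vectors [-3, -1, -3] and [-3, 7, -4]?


d = sum of absolute differences: |-3--3|=0 + |-1-7|=8 + |-3--4|=1 = 9.

9


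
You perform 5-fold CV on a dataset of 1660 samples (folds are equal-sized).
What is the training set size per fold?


Each validation fold has 1660/5 = 332 samples. Training set = 1660 - 332 = 1328.

1328


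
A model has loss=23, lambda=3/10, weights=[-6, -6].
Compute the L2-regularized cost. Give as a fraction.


L2 sq norm = sum(w^2) = 72. J = 23 + 3/10 * 72 = 223/5.

223/5


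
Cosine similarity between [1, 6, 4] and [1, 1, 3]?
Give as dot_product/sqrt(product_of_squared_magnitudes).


dot = 19. |a|^2 = 53, |b|^2 = 11. cos = 19/sqrt(583).

19/sqrt(583)


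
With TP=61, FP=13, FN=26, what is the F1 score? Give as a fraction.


Precision = 61/74 = 61/74. Recall = 61/87 = 61/87. F1 = 2*P*R/(P+R) = 122/161.

122/161


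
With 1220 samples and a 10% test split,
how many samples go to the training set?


Test set = 1220 * 10% = 122. Training set = 1220 - 122 = 1098.

1098


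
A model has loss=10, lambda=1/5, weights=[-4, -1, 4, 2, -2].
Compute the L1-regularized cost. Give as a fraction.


L1 norm = sum(|w|) = 13. J = 10 + 1/5 * 13 = 63/5.

63/5


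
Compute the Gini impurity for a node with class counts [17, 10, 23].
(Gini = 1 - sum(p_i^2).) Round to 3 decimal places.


Total = 50. Proportions: 17/50, 10/50, 23/50. sum(p_i^2) = 0.3672. Gini = 1 - 0.3672 = 0.6328, which rounds to 0.633.

0.633


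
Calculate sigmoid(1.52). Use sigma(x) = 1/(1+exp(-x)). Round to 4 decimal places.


sigma(1.52) = 1/(1+e^(-1.52)) = 1/(1+0.218712) = 1/1.218712 = 0.8205.

0.8205


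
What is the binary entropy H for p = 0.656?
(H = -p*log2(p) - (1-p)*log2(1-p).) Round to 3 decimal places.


H = -0.656*log2(0.656) - 0.344*log2(0.344) = 0.929.

0.929


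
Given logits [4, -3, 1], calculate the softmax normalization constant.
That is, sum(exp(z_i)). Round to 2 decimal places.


Denom = e^4=54.5982 + e^-3=0.0498 + e^1=2.7183. Sum = 57.3663, which rounds to 57.37.

57.37


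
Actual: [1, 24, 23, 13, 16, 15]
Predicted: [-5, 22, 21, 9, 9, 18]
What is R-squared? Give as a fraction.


Mean(y) = 46/3. SS_res = 118. SS_tot = 1036/3. R^2 = 1 - 118/(1036/3) = 341/518.

341/518


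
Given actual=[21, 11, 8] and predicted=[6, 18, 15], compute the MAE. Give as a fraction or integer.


MAE = (1/3) * (|21-6|=15 + |11-18|=7 + |8-15|=7). Sum = 29. MAE = 29/3.

29/3


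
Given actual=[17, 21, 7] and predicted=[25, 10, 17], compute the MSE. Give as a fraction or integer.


MSE = (1/3) * ((17-25)^2=64 + (21-10)^2=121 + (7-17)^2=100). Sum = 285. MSE = 95.

95


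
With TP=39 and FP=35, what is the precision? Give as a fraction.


Precision = TP / (TP + FP) = 39 / 74 = 39/74.

39/74


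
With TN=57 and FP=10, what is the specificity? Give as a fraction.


Specificity = TN / (TN + FP) = 57 / 67 = 57/67.

57/67


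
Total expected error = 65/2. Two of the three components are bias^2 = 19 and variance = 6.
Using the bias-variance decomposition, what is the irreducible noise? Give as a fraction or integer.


Total error = bias^2 + variance + irreducible noise. So irreducible noise = 65/2 - 19 - 6 = 15/2.

15/2


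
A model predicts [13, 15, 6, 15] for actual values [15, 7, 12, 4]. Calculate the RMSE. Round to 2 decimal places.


MSE = 56.2500. RMSE = sqrt(56.2500) = 7.50.

7.50


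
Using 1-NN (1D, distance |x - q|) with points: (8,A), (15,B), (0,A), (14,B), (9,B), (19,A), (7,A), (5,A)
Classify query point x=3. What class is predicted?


Distances: |8-3|=5, |15-3|=12, |0-3|=3, |14-3|=11, |9-3|=6, |19-3|=16, |7-3|=4, |5-3|=2. 1 nearest: (5,A). Counts: {'A': 1}. Majority class: A.

A


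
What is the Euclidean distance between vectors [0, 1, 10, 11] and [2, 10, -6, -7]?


d = sqrt(sum of squared differences). (0-2)^2=4, (1-10)^2=81, (10--6)^2=256, (11--7)^2=324. Sum = 665.

sqrt(665)


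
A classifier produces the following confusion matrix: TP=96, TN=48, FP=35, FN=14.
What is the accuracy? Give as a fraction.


Accuracy = (TP + TN) / (TP + TN + FP + FN) = (96 + 48) / 193 = 144/193.

144/193


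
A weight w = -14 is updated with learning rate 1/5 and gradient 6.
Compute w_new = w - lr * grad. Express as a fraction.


w_new = -14 - 1/5 * 6 = -14 - 6/5 = -76/5.

-76/5


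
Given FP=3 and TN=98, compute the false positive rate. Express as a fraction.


FPR = FP / (FP + TN) = 3 / 101 = 3/101.

3/101


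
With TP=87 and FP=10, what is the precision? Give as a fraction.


Precision = TP / (TP + FP) = 87 / 97 = 87/97.

87/97


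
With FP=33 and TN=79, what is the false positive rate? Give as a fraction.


FPR = FP / (FP + TN) = 33 / 112 = 33/112.

33/112


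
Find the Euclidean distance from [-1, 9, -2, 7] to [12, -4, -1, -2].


d = sqrt(sum of squared differences). (-1-12)^2=169, (9--4)^2=169, (-2--1)^2=1, (7--2)^2=81. Sum = 420.

sqrt(420)


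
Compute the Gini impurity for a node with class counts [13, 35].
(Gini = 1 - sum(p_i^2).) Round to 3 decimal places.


Total = 48. Proportions: 13/48, 35/48. sum(p_i^2) = 0.6050. Gini = 1 - 0.6050 = 0.3950, which rounds to 0.395.

0.395


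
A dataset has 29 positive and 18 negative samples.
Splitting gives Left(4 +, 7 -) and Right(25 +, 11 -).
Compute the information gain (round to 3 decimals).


H(parent) = 0.9601. H(left) = 0.9457, H(right) = 0.8880. Weighted = (11/47)*0.9457 + (36/47)*0.8880 = 0.9015. IG = 0.9601 - 0.9015 = 0.0586, which rounds to 0.059.

0.059


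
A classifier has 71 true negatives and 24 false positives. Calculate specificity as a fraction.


Specificity = TN / (TN + FP) = 71 / 95 = 71/95.

71/95


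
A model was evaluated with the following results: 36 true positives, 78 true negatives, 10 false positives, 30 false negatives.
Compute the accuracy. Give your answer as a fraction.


Accuracy = (TP + TN) / (TP + TN + FP + FN) = (36 + 78) / 154 = 57/77.

57/77


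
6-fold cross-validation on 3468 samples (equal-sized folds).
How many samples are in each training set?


Each validation fold has 3468/6 = 578 samples. Training set = 3468 - 578 = 2890.

2890


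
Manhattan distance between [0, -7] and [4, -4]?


d = sum of absolute differences: |0-4|=4 + |-7--4|=3 = 7.

7


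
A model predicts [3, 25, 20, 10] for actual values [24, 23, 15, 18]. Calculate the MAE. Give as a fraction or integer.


MAE = (1/4) * (|24-3|=21 + |23-25|=2 + |15-20|=5 + |18-10|=8). Sum = 36. MAE = 9.

9


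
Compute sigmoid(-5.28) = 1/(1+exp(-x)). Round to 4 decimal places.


sigma(-5.28) = 1/(1+e^(5.28)) = 1/(1+196.369875) = 1/197.369875 = 0.0051.

0.0051


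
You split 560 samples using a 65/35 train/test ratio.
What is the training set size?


Test set = 560 * 35% = 196. Training set = 560 - 196 = 364.

364


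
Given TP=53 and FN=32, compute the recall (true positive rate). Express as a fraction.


Recall = TP / (TP + FN) = 53 / 85 = 53/85.

53/85


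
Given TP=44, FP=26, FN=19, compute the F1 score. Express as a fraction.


Precision = 44/70 = 22/35. Recall = 44/63 = 44/63. F1 = 2*P*R/(P+R) = 88/133.

88/133


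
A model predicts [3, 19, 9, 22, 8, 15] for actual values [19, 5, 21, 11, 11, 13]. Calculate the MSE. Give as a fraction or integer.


MSE = (1/6) * ((19-3)^2=256 + (5-19)^2=196 + (21-9)^2=144 + (11-22)^2=121 + (11-8)^2=9 + (13-15)^2=4). Sum = 730. MSE = 365/3.

365/3


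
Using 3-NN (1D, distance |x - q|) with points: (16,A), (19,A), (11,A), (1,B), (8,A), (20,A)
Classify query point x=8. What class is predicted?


Distances: |16-8|=8, |19-8|=11, |11-8|=3, |1-8|=7, |8-8|=0, |20-8|=12. 3 nearest: (8,A), (11,A), (1,B). Counts: {'A': 2, 'B': 1}. Majority class: A.

A


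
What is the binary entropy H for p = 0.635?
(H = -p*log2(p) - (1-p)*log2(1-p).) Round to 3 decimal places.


H = -0.635*log2(0.635) - 0.365*log2(0.365) = 0.947.

0.947


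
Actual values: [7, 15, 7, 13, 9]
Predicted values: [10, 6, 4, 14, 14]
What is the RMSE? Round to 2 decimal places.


MSE = 25.0000. RMSE = sqrt(25.0000) = 5.00.

5.00


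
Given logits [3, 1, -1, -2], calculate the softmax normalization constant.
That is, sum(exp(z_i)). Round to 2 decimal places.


Denom = e^3=20.0855 + e^1=2.7183 + e^-1=0.3679 + e^-2=0.1353. Sum = 23.3070, which rounds to 23.31.

23.31


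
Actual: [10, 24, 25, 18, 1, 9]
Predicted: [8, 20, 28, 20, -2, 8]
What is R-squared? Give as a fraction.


Mean(y) = 29/2. SS_res = 43. SS_tot = 891/2. R^2 = 1 - 43/(891/2) = 805/891.

805/891


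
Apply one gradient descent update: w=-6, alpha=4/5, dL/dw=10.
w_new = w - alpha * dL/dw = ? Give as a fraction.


w_new = -6 - 4/5 * 10 = -6 - 8 = -14.

-14


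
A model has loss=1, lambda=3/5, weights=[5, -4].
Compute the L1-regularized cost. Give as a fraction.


L1 norm = sum(|w|) = 9. J = 1 + 3/5 * 9 = 32/5.

32/5


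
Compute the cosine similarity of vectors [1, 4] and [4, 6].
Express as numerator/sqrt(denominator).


dot = 28. |a|^2 = 17, |b|^2 = 52. cos = 28/sqrt(884).

28/sqrt(884)


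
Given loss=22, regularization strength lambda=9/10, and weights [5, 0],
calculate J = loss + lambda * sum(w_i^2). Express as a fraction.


L2 sq norm = sum(w^2) = 25. J = 22 + 9/10 * 25 = 89/2.

89/2


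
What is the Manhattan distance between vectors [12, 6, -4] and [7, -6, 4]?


d = sum of absolute differences: |12-7|=5 + |6--6|=12 + |-4-4|=8 = 25.

25


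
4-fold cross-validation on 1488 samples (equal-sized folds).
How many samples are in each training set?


Each validation fold has 1488/4 = 372 samples. Training set = 1488 - 372 = 1116.

1116


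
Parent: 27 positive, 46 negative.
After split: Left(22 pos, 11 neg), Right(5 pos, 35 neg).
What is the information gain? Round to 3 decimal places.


H(parent) = 0.9506. H(left) = 0.9183, H(right) = 0.5436. Weighted = (33/73)*0.9183 + (40/73)*0.5436 = 0.7130. IG = 0.9506 - 0.7130 = 0.2376, which rounds to 0.238.

0.238


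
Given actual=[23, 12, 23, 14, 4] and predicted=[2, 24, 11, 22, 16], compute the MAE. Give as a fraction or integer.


MAE = (1/5) * (|23-2|=21 + |12-24|=12 + |23-11|=12 + |14-22|=8 + |4-16|=12). Sum = 65. MAE = 13.

13


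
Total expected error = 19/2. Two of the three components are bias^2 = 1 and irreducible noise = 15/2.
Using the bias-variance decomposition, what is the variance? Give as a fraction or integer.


Total error = bias^2 + variance + irreducible noise. So variance = 19/2 - 1 - 15/2 = 1.

1


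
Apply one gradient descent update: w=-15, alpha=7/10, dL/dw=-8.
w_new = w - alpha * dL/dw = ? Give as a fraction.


w_new = -15 - 7/10 * -8 = -15 - -28/5 = -47/5.

-47/5


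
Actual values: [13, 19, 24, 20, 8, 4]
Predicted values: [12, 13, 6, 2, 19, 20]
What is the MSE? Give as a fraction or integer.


MSE = (1/6) * ((13-12)^2=1 + (19-13)^2=36 + (24-6)^2=324 + (20-2)^2=324 + (8-19)^2=121 + (4-20)^2=256). Sum = 1062. MSE = 177.

177


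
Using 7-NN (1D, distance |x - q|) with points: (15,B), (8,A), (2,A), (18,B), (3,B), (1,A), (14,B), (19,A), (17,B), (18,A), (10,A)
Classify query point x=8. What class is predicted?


Distances: |15-8|=7, |8-8|=0, |2-8|=6, |18-8|=10, |3-8|=5, |1-8|=7, |14-8|=6, |19-8|=11, |17-8|=9, |18-8|=10, |10-8|=2. 7 nearest: (8,A), (10,A), (3,B), (2,A), (14,B), (1,A), (15,B). Counts: {'A': 4, 'B': 3}. Majority class: A.

A


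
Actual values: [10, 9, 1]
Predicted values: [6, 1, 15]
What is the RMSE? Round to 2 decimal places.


MSE = 92.0000. RMSE = sqrt(92.0000) = 9.59.

9.59


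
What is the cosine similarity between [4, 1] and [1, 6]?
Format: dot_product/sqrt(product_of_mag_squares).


dot = 10. |a|^2 = 17, |b|^2 = 37. cos = 10/sqrt(629).

10/sqrt(629)


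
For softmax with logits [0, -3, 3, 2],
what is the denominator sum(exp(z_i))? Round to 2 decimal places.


Denom = e^0=1.0000 + e^-3=0.0498 + e^3=20.0855 + e^2=7.3891. Sum = 28.5244, which rounds to 28.52.

28.52


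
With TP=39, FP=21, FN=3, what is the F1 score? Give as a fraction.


Precision = 39/60 = 13/20. Recall = 39/42 = 13/14. F1 = 2*P*R/(P+R) = 13/17.

13/17


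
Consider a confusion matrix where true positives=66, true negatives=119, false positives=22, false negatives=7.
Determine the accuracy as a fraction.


Accuracy = (TP + TN) / (TP + TN + FP + FN) = (66 + 119) / 214 = 185/214.

185/214


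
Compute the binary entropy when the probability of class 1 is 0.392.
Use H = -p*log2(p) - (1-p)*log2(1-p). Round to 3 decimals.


H = -0.392*log2(0.392) - 0.608*log2(0.608) = 0.966.

0.966


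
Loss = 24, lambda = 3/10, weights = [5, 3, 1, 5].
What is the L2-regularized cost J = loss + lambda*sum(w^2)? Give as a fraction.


L2 sq norm = sum(w^2) = 60. J = 24 + 3/10 * 60 = 42.

42


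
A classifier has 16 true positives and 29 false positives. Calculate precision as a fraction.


Precision = TP / (TP + FP) = 16 / 45 = 16/45.

16/45


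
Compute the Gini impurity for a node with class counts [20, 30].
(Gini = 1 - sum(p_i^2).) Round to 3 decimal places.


Total = 50. Proportions: 20/50, 30/50. sum(p_i^2) = 0.5200. Gini = 1 - 0.5200 = 0.4800, which rounds to 0.480.

0.480


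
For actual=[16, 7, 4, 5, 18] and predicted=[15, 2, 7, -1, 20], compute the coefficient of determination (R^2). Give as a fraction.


Mean(y) = 10. SS_res = 75. SS_tot = 170. R^2 = 1 - 75/(170) = 19/34.

19/34


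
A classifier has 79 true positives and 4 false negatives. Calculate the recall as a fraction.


Recall = TP / (TP + FN) = 79 / 83 = 79/83.

79/83


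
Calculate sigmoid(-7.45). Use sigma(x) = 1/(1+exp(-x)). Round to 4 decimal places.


sigma(-7.45) = 1/(1+e^(7.45)) = 1/(1+1719.863145) = 1/1720.863145 = 0.0006.

0.0006


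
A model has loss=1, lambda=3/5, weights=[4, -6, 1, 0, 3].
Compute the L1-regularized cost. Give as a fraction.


L1 norm = sum(|w|) = 14. J = 1 + 3/5 * 14 = 47/5.

47/5


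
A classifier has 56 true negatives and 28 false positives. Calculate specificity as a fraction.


Specificity = TN / (TN + FP) = 56 / 84 = 2/3.

2/3


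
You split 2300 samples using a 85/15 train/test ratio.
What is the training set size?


Test set = 2300 * 15% = 345. Training set = 2300 - 345 = 1955.

1955


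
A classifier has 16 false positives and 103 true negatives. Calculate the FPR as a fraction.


FPR = FP / (FP + TN) = 16 / 119 = 16/119.

16/119


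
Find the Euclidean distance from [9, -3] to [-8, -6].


d = sqrt(sum of squared differences). (9--8)^2=289, (-3--6)^2=9. Sum = 298.

sqrt(298)


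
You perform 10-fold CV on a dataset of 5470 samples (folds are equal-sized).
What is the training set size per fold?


Each validation fold has 5470/10 = 547 samples. Training set = 5470 - 547 = 4923.

4923


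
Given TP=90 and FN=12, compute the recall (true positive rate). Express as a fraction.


Recall = TP / (TP + FN) = 90 / 102 = 15/17.

15/17


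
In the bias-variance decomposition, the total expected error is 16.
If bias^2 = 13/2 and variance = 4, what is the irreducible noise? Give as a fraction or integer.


Total error = bias^2 + variance + irreducible noise. So irreducible noise = 16 - 13/2 - 4 = 11/2.

11/2


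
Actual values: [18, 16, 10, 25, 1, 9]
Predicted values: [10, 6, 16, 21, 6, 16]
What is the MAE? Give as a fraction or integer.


MAE = (1/6) * (|18-10|=8 + |16-6|=10 + |10-16|=6 + |25-21|=4 + |1-6|=5 + |9-16|=7). Sum = 40. MAE = 20/3.

20/3


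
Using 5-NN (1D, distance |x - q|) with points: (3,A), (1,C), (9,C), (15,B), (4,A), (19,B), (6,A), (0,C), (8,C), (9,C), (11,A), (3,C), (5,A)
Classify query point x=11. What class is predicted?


Distances: |3-11|=8, |1-11|=10, |9-11|=2, |15-11|=4, |4-11|=7, |19-11|=8, |6-11|=5, |0-11|=11, |8-11|=3, |9-11|=2, |11-11|=0, |3-11|=8, |5-11|=6. 5 nearest: (11,A), (9,C), (9,C), (8,C), (15,B). Counts: {'A': 1, 'C': 3, 'B': 1}. Majority class: C.

C


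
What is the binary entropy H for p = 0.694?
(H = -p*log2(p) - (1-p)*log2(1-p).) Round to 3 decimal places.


H = -0.694*log2(0.694) - 0.306*log2(0.306) = 0.889.

0.889


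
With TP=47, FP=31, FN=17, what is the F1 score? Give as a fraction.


Precision = 47/78 = 47/78. Recall = 47/64 = 47/64. F1 = 2*P*R/(P+R) = 47/71.

47/71


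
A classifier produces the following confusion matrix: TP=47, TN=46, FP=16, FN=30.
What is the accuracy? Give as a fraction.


Accuracy = (TP + TN) / (TP + TN + FP + FN) = (47 + 46) / 139 = 93/139.

93/139


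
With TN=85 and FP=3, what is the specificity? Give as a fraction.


Specificity = TN / (TN + FP) = 85 / 88 = 85/88.

85/88


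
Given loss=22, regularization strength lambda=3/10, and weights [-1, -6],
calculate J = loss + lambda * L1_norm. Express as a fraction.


L1 norm = sum(|w|) = 7. J = 22 + 3/10 * 7 = 241/10.

241/10


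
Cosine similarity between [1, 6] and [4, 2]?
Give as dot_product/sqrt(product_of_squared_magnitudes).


dot = 16. |a|^2 = 37, |b|^2 = 20. cos = 16/sqrt(740).

16/sqrt(740)


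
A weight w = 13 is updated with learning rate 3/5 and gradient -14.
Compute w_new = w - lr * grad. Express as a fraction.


w_new = 13 - 3/5 * -14 = 13 - -42/5 = 107/5.

107/5


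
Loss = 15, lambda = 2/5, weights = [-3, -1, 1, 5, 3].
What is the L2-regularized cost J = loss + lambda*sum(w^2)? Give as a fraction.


L2 sq norm = sum(w^2) = 45. J = 15 + 2/5 * 45 = 33.

33


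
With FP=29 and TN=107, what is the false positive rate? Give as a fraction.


FPR = FP / (FP + TN) = 29 / 136 = 29/136.

29/136


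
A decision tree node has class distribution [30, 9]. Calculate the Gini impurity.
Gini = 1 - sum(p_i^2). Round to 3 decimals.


Total = 39. Proportions: 30/39, 9/39. sum(p_i^2) = 0.6450. Gini = 1 - 0.6450 = 0.3550, which rounds to 0.355.

0.355


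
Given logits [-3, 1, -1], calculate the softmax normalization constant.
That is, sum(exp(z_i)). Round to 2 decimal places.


Denom = e^-3=0.0498 + e^1=2.7183 + e^-1=0.3679. Sum = 3.1360, which rounds to 3.14.

3.14


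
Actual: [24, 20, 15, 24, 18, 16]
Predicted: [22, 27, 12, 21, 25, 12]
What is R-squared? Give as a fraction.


Mean(y) = 39/2. SS_res = 136. SS_tot = 151/2. R^2 = 1 - 136/(151/2) = -121/151.

-121/151


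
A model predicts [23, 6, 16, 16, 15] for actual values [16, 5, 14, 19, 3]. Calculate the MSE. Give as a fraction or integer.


MSE = (1/5) * ((16-23)^2=49 + (5-6)^2=1 + (14-16)^2=4 + (19-16)^2=9 + (3-15)^2=144). Sum = 207. MSE = 207/5.

207/5


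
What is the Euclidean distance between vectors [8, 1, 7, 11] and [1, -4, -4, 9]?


d = sqrt(sum of squared differences). (8-1)^2=49, (1--4)^2=25, (7--4)^2=121, (11-9)^2=4. Sum = 199.

sqrt(199)


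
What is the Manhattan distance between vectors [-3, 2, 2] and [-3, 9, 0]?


d = sum of absolute differences: |-3--3|=0 + |2-9|=7 + |2-0|=2 = 9.

9


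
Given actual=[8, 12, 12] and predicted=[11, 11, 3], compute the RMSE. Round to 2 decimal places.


MSE = 30.3333. RMSE = sqrt(30.3333) = 5.51.

5.51


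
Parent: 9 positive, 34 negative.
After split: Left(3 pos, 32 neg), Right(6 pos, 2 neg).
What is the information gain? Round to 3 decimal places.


H(parent) = 0.7401. H(left) = 0.4220, H(right) = 0.8113. Weighted = (35/43)*0.4220 + (8/43)*0.8113 = 0.4944. IG = 0.7401 - 0.4944 = 0.2457, which rounds to 0.246.

0.246


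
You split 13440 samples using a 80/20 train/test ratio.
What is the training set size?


Test set = 13440 * 20% = 2688. Training set = 13440 - 2688 = 10752.

10752


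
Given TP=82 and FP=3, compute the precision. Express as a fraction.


Precision = TP / (TP + FP) = 82 / 85 = 82/85.

82/85


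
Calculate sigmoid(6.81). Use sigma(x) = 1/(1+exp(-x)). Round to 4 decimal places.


sigma(6.81) = 1/(1+e^(-6.81)) = 1/(1+0.001103) = 1/1.001103 = 0.9989.

0.9989


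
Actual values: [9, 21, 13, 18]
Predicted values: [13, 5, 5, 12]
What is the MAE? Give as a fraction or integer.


MAE = (1/4) * (|9-13|=4 + |21-5|=16 + |13-5|=8 + |18-12|=6). Sum = 34. MAE = 17/2.

17/2


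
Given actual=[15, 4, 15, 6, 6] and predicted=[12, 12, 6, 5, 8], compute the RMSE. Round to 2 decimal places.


MSE = 31.8000. RMSE = sqrt(31.8000) = 5.64.

5.64


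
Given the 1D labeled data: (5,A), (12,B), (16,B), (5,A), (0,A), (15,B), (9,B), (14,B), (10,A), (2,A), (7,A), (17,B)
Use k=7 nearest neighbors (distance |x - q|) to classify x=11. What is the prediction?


Distances: |5-11|=6, |12-11|=1, |16-11|=5, |5-11|=6, |0-11|=11, |15-11|=4, |9-11|=2, |14-11|=3, |10-11|=1, |2-11|=9, |7-11|=4, |17-11|=6. 7 nearest: (10,A), (12,B), (9,B), (14,B), (7,A), (15,B), (16,B). Counts: {'A': 2, 'B': 5}. Majority class: B.

B


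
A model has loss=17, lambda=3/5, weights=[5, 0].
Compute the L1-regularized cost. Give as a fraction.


L1 norm = sum(|w|) = 5. J = 17 + 3/5 * 5 = 20.

20


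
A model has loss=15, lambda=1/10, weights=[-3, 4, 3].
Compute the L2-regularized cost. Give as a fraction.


L2 sq norm = sum(w^2) = 34. J = 15 + 1/10 * 34 = 92/5.

92/5


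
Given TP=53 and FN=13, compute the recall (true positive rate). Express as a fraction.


Recall = TP / (TP + FN) = 53 / 66 = 53/66.

53/66


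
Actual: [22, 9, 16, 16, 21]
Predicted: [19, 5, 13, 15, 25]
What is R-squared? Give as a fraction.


Mean(y) = 84/5. SS_res = 51. SS_tot = 534/5. R^2 = 1 - 51/(534/5) = 93/178.

93/178


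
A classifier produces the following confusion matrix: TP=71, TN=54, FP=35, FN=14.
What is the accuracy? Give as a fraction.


Accuracy = (TP + TN) / (TP + TN + FP + FN) = (71 + 54) / 174 = 125/174.

125/174


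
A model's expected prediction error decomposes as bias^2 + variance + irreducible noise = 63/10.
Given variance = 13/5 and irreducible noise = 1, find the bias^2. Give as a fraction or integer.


Total error = bias^2 + variance + irreducible noise. So bias^2 = 63/10 - 13/5 - 1 = 27/10.

27/10


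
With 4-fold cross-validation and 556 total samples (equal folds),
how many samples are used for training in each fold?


Each validation fold has 556/4 = 139 samples. Training set = 556 - 139 = 417.

417


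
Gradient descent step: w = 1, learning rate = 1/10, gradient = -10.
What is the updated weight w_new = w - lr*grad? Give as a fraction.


w_new = 1 - 1/10 * -10 = 1 - -1 = 2.

2


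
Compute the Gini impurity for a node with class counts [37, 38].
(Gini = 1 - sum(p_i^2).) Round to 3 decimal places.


Total = 75. Proportions: 37/75, 38/75. sum(p_i^2) = 0.5001. Gini = 1 - 0.5001 = 0.4999, which rounds to 0.500.

0.500


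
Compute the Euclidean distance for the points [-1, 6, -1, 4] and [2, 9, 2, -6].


d = sqrt(sum of squared differences). (-1-2)^2=9, (6-9)^2=9, (-1-2)^2=9, (4--6)^2=100. Sum = 127.

sqrt(127)


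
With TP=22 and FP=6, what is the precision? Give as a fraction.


Precision = TP / (TP + FP) = 22 / 28 = 11/14.

11/14


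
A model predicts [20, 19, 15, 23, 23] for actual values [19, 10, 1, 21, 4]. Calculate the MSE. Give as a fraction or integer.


MSE = (1/5) * ((19-20)^2=1 + (10-19)^2=81 + (1-15)^2=196 + (21-23)^2=4 + (4-23)^2=361). Sum = 643. MSE = 643/5.

643/5


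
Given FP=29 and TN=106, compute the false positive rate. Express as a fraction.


FPR = FP / (FP + TN) = 29 / 135 = 29/135.

29/135


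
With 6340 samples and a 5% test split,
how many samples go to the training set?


Test set = 6340 * 5% = 317. Training set = 6340 - 317 = 6023.

6023


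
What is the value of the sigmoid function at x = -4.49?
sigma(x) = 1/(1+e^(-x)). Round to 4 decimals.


sigma(-4.49) = 1/(1+e^(4.49)) = 1/(1+89.121446) = 1/90.121446 = 0.0111.

0.0111


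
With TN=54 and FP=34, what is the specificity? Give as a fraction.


Specificity = TN / (TN + FP) = 54 / 88 = 27/44.

27/44


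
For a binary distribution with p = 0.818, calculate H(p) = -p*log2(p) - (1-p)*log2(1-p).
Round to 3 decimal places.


H = -0.818*log2(0.818) - 0.182*log2(0.182) = 0.684.

0.684


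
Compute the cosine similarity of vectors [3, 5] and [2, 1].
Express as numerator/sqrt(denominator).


dot = 11. |a|^2 = 34, |b|^2 = 5. cos = 11/sqrt(170).

11/sqrt(170)


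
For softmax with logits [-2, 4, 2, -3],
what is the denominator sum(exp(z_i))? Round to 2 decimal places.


Denom = e^-2=0.1353 + e^4=54.5982 + e^2=7.3891 + e^-3=0.0498. Sum = 62.1724, which rounds to 62.17.

62.17


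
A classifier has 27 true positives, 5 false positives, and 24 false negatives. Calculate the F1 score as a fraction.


Precision = 27/32 = 27/32. Recall = 27/51 = 9/17. F1 = 2*P*R/(P+R) = 54/83.

54/83


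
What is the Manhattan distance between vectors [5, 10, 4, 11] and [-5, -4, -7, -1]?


d = sum of absolute differences: |5--5|=10 + |10--4|=14 + |4--7|=11 + |11--1|=12 = 47.

47


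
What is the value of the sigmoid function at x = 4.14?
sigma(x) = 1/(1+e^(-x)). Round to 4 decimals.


sigma(4.14) = 1/(1+e^(-4.14)) = 1/(1+0.015923) = 1/1.015923 = 0.9843.

0.9843


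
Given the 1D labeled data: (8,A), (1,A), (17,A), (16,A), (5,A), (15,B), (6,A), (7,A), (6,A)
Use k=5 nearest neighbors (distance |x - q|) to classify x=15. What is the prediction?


Distances: |8-15|=7, |1-15|=14, |17-15|=2, |16-15|=1, |5-15|=10, |15-15|=0, |6-15|=9, |7-15|=8, |6-15|=9. 5 nearest: (15,B), (16,A), (17,A), (8,A), (7,A). Counts: {'B': 1, 'A': 4}. Majority class: A.

A


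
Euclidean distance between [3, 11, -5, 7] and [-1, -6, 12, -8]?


d = sqrt(sum of squared differences). (3--1)^2=16, (11--6)^2=289, (-5-12)^2=289, (7--8)^2=225. Sum = 819.

sqrt(819)


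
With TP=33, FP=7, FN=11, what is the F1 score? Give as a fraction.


Precision = 33/40 = 33/40. Recall = 33/44 = 3/4. F1 = 2*P*R/(P+R) = 11/14.

11/14


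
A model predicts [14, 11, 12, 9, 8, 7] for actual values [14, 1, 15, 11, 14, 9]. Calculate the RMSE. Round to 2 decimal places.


MSE = 25.5000. RMSE = sqrt(25.5000) = 5.05.

5.05


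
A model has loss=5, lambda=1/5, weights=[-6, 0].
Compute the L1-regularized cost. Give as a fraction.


L1 norm = sum(|w|) = 6. J = 5 + 1/5 * 6 = 31/5.

31/5


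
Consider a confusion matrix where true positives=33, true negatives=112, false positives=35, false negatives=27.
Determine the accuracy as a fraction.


Accuracy = (TP + TN) / (TP + TN + FP + FN) = (33 + 112) / 207 = 145/207.

145/207


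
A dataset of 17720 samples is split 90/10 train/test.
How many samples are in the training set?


Test set = 17720 * 10% = 1772. Training set = 17720 - 1772 = 15948.

15948


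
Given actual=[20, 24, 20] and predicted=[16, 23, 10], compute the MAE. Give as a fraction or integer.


MAE = (1/3) * (|20-16|=4 + |24-23|=1 + |20-10|=10). Sum = 15. MAE = 5.

5


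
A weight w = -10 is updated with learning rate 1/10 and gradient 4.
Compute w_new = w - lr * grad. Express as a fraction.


w_new = -10 - 1/10 * 4 = -10 - 2/5 = -52/5.

-52/5


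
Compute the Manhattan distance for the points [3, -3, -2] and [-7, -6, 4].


d = sum of absolute differences: |3--7|=10 + |-3--6|=3 + |-2-4|=6 = 19.

19


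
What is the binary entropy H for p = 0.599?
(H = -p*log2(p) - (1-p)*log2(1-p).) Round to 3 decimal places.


H = -0.599*log2(0.599) - 0.401*log2(0.401) = 0.972.

0.972
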